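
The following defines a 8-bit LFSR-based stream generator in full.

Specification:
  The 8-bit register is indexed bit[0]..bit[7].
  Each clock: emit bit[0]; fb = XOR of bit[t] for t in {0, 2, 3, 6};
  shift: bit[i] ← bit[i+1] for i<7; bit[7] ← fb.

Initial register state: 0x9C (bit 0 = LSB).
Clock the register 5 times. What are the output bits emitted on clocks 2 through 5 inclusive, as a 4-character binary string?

reg_0 = 0x9C
clock 1: out=0, reg = 0x4E
clock 2: out=0, reg = 0xA7
clock 3: out=1, reg = 0x53
clock 4: out=1, reg = 0x29
clock 5: out=1, reg = 0x14

0111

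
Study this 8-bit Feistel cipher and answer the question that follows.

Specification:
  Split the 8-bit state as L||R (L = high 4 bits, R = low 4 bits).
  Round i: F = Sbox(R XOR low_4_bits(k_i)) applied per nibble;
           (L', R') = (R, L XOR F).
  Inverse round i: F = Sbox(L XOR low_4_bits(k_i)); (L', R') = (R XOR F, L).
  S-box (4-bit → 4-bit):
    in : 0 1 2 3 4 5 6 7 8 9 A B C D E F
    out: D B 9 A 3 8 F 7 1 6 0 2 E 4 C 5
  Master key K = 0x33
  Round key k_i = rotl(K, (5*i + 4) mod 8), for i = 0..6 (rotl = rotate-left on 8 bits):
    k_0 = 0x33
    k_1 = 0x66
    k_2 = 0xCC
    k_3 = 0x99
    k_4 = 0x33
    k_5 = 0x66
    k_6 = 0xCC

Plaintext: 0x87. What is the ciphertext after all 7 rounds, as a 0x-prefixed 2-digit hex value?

s_0 = plaintext = 0x87
s_1 = Round(s_0, k_0) = 0x7B
s_2 = Round(s_1, k_1) = 0xB3
s_3 = Round(s_2, k_2) = 0x3E
s_4 = Round(s_3, k_3) = 0xE4
s_5 = Round(s_4, k_4) = 0x49
s_6 = Round(s_5, k_5) = 0x91
s_7 = Round(s_6, k_6) = 0x1D

0x1D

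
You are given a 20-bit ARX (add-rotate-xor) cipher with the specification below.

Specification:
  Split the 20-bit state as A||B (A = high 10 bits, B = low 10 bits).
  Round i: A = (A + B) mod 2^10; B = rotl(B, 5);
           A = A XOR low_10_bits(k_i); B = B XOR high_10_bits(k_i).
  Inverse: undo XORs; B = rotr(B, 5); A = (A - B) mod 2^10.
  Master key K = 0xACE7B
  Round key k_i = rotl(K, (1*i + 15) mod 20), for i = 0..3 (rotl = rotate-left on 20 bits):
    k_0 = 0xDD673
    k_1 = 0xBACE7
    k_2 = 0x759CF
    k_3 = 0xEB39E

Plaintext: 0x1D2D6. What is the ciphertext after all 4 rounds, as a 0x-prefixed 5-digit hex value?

0x63BE4

s_0 = plaintext = 0x1D2D6
s_1 = Round(s_0, k_0) = 0x4E5A3
s_2 = Round(s_1, k_1) = 0x8EE86
s_3 = Round(s_2, k_2) = 0x43902
s_4 = Round(s_3, k_3) = 0x63BE4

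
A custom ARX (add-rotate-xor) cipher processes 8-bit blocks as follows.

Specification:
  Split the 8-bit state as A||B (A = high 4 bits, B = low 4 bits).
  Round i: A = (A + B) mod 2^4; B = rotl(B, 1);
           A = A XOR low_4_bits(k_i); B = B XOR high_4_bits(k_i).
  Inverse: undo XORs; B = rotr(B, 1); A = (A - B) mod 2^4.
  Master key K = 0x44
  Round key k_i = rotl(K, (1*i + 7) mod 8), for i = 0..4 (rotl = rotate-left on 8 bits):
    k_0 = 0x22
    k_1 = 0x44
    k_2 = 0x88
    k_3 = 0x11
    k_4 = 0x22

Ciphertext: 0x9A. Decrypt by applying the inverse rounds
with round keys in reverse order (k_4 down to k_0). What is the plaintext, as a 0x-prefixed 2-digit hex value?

s_0 = ciphertext = 0x9A
s_1 = InvRound(s_0, k_4) = 0x74
s_2 = InvRound(s_1, k_3) = 0xCA
s_3 = InvRound(s_2, k_2) = 0x31
s_4 = InvRound(s_3, k_1) = 0xDA
s_5 = InvRound(s_4, k_0) = 0xB4

0xB4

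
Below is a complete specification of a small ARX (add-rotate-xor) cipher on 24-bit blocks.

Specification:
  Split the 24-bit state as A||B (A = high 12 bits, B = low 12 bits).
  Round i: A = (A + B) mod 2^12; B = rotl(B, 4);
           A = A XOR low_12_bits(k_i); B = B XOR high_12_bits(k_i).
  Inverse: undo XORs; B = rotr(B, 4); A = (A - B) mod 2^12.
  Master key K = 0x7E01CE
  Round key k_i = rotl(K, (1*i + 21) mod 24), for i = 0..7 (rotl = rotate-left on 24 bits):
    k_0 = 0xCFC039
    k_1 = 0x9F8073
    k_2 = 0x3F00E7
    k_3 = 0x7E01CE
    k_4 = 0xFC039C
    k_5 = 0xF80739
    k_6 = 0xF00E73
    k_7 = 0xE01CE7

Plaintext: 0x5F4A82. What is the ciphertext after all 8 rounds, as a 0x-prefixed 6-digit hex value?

0x710B92

s_0 = plaintext = 0x5F4A82
s_1 = Round(s_0, k_0) = 0x04F4D6
s_2 = Round(s_1, k_1) = 0x55649C
s_3 = Round(s_2, k_2) = 0x915A34
s_4 = Round(s_3, k_3) = 0x2874AA
s_5 = Round(s_4, k_4) = 0x4AD564
s_6 = Round(s_5, k_5) = 0xD289C5
s_7 = Round(s_6, k_6) = 0x89E359
s_8 = Round(s_7, k_7) = 0x710B92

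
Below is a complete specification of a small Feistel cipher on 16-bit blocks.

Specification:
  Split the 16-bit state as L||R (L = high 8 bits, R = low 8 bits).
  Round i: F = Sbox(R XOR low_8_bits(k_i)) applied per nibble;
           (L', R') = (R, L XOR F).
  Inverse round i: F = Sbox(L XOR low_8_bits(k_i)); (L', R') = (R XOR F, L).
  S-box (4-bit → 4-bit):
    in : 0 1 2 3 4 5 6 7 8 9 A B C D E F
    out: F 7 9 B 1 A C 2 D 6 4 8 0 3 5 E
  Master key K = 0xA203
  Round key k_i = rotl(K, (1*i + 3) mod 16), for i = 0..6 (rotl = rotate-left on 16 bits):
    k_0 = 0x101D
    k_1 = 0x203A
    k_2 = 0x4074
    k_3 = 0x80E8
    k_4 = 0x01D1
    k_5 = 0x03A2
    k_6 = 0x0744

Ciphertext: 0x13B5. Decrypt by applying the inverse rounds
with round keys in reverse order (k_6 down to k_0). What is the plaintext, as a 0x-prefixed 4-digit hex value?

0x2F47

s_0 = ciphertext = 0x13B5
s_1 = InvRound(s_0, k_6) = 0x1713
s_2 = InvRound(s_1, k_5) = 0x9917
s_3 = InvRound(s_2, k_4) = 0x0A99
s_4 = InvRound(s_3, k_3) = 0xC00A
s_5 = InvRound(s_4, k_2) = 0x8BC0
s_6 = InvRound(s_5, k_1) = 0x478B
s_7 = InvRound(s_6, k_0) = 0x2F47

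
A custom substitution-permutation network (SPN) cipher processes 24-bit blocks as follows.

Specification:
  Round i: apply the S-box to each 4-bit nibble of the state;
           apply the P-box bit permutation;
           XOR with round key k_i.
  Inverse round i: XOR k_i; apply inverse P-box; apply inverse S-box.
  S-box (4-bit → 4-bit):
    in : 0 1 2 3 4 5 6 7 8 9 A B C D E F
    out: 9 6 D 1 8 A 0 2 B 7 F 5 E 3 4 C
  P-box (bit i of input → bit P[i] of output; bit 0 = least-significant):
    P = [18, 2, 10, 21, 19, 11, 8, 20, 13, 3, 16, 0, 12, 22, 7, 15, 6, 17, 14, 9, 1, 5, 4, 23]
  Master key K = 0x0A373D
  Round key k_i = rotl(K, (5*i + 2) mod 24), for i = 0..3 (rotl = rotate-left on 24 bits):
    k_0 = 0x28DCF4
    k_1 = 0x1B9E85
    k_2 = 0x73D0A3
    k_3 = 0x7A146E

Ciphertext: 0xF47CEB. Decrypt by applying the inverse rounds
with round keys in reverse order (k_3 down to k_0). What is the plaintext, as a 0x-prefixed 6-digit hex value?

0xB4701C

s_0 = ciphertext = 0xF47CEB
s_1 = InvRound(s_0, k_3) = 0x41E0DD
s_2 = InvRound(s_1, k_2) = 0x9D3D45
s_3 = InvRound(s_2, k_1) = 0x48F3E3
s_4 = InvRound(s_3, k_0) = 0xB4701C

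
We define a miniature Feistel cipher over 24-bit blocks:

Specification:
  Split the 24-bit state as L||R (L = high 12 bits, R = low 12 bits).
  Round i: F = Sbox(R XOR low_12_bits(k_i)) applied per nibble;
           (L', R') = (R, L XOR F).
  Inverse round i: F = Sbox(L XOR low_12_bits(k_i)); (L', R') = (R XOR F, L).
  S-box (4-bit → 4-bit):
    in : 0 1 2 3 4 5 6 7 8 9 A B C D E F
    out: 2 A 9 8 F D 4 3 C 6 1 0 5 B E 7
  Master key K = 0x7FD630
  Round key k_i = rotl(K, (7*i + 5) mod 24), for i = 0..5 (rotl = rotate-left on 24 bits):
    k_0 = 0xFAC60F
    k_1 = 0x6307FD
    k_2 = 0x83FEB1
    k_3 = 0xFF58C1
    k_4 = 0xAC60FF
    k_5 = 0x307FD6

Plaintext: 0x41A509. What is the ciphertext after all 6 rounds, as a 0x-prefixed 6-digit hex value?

s_0 = plaintext = 0x41A509
s_1 = Round(s_0, k_0) = 0x509C3E
s_2 = Round(s_1, k_1) = 0xC3E551
s_3 = Round(s_2, k_2) = 0x551CDC
s_4 = Round(s_3, k_3) = 0xCDCAFA
s_5 = Round(s_4, k_4) = 0xAFADF1
s_6 = Round(s_5, k_5) = 0xDF1369

0xDF1369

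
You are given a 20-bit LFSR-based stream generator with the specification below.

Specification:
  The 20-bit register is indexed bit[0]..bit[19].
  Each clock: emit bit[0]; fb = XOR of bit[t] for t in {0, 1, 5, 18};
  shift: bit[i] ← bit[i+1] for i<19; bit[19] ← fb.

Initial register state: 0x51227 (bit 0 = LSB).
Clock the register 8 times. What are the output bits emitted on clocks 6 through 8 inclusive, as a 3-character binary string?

100

reg_0 = 0x51227
clock 1: out=1, reg = 0x28913
clock 2: out=1, reg = 0x14489
clock 3: out=1, reg = 0x8A244
clock 4: out=0, reg = 0x45122
clock 5: out=0, reg = 0xA2891
clock 6: out=1, reg = 0xD1448
clock 7: out=0, reg = 0xE8A24
clock 8: out=0, reg = 0x74512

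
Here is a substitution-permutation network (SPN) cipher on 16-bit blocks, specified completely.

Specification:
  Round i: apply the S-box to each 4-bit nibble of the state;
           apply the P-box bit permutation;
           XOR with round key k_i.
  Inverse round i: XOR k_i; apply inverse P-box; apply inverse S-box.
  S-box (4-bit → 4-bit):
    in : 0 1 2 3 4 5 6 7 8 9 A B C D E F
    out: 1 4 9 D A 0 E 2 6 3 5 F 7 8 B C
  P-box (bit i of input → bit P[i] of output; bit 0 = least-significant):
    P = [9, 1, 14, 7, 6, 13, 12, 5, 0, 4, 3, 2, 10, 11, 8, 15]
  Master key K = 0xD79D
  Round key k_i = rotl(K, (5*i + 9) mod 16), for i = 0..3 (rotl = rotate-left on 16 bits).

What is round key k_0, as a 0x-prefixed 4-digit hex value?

0x3BAF

K = 0xD79D
k_0 = rotl(K, (5*0+9) mod 16) = rotl(K, 9) = 0x3BAF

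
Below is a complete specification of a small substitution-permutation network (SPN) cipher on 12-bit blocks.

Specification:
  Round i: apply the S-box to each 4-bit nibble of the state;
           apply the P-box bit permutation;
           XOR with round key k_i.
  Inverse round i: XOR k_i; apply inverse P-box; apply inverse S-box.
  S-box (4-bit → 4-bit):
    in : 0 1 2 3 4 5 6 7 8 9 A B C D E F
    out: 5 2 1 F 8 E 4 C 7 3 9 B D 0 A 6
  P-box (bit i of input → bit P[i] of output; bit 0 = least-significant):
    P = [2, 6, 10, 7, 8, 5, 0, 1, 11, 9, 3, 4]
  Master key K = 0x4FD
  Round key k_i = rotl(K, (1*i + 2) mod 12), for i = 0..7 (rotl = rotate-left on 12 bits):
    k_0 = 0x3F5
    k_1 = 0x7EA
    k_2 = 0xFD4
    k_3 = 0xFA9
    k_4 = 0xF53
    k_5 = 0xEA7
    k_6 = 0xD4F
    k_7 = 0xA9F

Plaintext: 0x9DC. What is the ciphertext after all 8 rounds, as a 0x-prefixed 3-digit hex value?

0xC05

s_0 = plaintext = 0x9DC
s_1 = Round(s_0, k_0) = 0xD71
s_2 = Round(s_1, k_1) = 0x7A9
s_3 = Round(s_2, k_2) = 0xE8A
s_4 = Round(s_3, k_3) = 0xC1C
s_5 = Round(s_4, k_4) = 0x3EF
s_6 = Round(s_5, k_5) = 0x0DD
s_7 = Round(s_6, k_6) = 0x547
s_8 = Round(s_7, k_7) = 0xC05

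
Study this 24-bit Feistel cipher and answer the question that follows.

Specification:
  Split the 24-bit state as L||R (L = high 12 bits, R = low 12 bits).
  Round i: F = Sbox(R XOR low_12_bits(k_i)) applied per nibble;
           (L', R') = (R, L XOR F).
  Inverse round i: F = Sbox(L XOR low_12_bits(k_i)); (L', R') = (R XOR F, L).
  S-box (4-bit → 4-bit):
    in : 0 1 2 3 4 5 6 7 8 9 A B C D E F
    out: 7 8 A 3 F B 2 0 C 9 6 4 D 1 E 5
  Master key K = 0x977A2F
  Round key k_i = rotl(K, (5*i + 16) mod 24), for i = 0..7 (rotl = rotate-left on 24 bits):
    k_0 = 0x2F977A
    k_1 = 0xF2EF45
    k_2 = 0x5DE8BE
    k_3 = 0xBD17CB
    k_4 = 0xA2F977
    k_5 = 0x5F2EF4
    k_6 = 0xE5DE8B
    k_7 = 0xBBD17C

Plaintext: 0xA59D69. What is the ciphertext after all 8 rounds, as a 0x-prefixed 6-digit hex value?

s_0 = plaintext = 0xA59D69
s_1 = Round(s_0, k_0) = 0xD69CDA
s_2 = Round(s_1, k_1) = 0xCDAEFC
s_3 = Round(s_2, k_2) = 0xEFCE20
s_4 = Round(s_3, k_3) = 0xE20718
s_5 = Round(s_4, k_4) = 0x718005
s_6 = Round(s_5, k_5) = 0x005940
s_7 = Round(s_6, k_6) = 0x9400D1
s_8 = Round(s_7, k_7) = 0x0D1121

0x0D1121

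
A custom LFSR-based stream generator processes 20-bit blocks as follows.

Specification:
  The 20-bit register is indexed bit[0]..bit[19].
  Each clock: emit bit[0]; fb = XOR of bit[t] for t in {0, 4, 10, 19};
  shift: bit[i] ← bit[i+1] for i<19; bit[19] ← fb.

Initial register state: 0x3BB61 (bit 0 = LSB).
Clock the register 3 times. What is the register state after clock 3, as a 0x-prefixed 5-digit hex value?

reg_0 = 0x3BB61
clock 1: out=1, reg = 0x9DDB0
clock 2: out=0, reg = 0xCEED8
clock 3: out=0, reg = 0xE776C

0xE776C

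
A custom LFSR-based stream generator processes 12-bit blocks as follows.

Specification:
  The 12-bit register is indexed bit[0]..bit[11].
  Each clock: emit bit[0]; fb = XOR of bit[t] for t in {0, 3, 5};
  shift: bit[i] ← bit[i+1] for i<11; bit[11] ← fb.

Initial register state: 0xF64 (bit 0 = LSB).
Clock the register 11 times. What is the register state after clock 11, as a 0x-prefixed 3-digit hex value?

0x2E7

reg_0 = 0xF64
clock 1: out=0, reg = 0xFB2
clock 2: out=0, reg = 0xFD9
clock 3: out=1, reg = 0x7EC
clock 4: out=0, reg = 0x3F6
clock 5: out=0, reg = 0x9FB
clock 6: out=1, reg = 0xCFD
clock 7: out=1, reg = 0xE7E
clock 8: out=0, reg = 0x73F
clock 9: out=1, reg = 0xB9F
clock 10: out=1, reg = 0x5CF
clock 11: out=1, reg = 0x2E7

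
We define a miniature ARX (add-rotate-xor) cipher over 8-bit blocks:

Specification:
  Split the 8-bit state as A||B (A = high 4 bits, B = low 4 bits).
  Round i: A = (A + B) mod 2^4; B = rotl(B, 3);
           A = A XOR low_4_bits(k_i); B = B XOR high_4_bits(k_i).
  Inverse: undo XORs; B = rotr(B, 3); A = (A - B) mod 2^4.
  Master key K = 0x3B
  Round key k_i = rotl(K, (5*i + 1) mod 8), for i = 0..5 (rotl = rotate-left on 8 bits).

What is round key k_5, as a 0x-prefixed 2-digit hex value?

0xEC

K = 0x3B
k_0 = rotl(K, (5*0+1) mod 8) = rotl(K, 1) = 0x76
k_1 = rotl(K, (5*1+1) mod 8) = rotl(K, 6) = 0xCE
k_2 = rotl(K, (5*2+1) mod 8) = rotl(K, 3) = 0xD9
k_3 = rotl(K, (5*3+1) mod 8) = rotl(K, 0) = 0x3B
k_4 = rotl(K, (5*4+1) mod 8) = rotl(K, 5) = 0x67
k_5 = rotl(K, (5*5+1) mod 8) = rotl(K, 2) = 0xEC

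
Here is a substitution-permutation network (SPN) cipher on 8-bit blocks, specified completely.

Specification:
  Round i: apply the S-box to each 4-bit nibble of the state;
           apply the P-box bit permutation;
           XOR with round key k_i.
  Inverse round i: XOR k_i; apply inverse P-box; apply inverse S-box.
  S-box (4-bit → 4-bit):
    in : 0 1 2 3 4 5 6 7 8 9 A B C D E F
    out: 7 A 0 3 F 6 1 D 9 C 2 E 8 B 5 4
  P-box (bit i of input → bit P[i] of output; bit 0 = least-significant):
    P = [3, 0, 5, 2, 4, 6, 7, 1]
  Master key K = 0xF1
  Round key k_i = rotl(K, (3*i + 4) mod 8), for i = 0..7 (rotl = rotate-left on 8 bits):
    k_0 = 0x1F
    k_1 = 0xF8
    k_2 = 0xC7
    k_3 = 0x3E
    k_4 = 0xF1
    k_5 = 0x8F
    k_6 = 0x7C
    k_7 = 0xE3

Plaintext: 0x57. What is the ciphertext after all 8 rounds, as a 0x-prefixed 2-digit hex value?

s_0 = plaintext = 0x57
s_1 = Round(s_0, k_0) = 0xF3
s_2 = Round(s_1, k_1) = 0x71
s_3 = Round(s_2, k_2) = 0x50
s_4 = Round(s_3, k_3) = 0xD7
s_5 = Round(s_4, k_4) = 0x8F
s_6 = Round(s_5, k_5) = 0xBD
s_7 = Round(s_6, k_6) = 0xB3
s_8 = Round(s_7, k_7) = 0x28

0x28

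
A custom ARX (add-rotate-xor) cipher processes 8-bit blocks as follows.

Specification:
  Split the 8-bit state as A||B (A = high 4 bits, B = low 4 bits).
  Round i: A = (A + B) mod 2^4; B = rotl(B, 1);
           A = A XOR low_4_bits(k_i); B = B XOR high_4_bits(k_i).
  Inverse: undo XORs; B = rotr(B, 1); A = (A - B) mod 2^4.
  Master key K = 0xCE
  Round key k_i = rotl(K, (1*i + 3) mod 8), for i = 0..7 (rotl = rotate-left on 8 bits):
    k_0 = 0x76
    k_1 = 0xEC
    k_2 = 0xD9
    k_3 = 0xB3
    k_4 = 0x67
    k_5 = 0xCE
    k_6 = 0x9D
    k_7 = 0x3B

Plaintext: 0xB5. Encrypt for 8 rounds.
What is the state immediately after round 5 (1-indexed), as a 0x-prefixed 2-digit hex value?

0xBC

s_0 = plaintext = 0xB5
s_1 = Round(s_0, k_0) = 0x6D
s_2 = Round(s_1, k_1) = 0xF5
s_3 = Round(s_2, k_2) = 0xD7
s_4 = Round(s_3, k_3) = 0x75
s_5 = Round(s_4, k_4) = 0xBC
s_6 = Round(s_5, k_5) = 0x95
s_7 = Round(s_6, k_6) = 0x33
s_8 = Round(s_7, k_7) = 0xD5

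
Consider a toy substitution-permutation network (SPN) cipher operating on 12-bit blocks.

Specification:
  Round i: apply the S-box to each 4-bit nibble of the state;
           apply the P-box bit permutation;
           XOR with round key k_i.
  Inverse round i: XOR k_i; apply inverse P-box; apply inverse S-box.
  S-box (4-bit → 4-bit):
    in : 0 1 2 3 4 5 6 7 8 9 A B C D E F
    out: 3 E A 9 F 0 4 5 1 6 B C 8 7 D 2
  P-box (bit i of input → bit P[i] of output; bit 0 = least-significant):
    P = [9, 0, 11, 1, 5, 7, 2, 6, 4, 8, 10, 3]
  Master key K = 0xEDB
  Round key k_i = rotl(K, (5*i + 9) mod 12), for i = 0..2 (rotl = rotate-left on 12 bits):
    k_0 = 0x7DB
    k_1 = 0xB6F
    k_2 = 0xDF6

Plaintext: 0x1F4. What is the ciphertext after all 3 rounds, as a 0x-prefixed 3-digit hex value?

0x2D0

s_0 = plaintext = 0x1F4
s_1 = Round(s_0, k_0) = 0x850
s_2 = Round(s_1, k_1) = 0x97E
s_3 = Round(s_2, k_2) = 0x2D0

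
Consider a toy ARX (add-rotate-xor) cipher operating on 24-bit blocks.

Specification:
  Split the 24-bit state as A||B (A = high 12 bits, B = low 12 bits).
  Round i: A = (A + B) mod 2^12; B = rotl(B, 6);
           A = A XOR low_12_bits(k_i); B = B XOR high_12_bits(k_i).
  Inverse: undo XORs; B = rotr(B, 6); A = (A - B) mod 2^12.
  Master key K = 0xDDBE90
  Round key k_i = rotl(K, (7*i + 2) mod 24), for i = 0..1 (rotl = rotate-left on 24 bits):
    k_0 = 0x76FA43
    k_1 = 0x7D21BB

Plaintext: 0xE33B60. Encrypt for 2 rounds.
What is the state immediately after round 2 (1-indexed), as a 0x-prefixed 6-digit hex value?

0x2A976F

s_0 = plaintext = 0xE33B60
s_1 = Round(s_0, k_0) = 0x3D0F42
s_2 = Round(s_1, k_1) = 0x2A976F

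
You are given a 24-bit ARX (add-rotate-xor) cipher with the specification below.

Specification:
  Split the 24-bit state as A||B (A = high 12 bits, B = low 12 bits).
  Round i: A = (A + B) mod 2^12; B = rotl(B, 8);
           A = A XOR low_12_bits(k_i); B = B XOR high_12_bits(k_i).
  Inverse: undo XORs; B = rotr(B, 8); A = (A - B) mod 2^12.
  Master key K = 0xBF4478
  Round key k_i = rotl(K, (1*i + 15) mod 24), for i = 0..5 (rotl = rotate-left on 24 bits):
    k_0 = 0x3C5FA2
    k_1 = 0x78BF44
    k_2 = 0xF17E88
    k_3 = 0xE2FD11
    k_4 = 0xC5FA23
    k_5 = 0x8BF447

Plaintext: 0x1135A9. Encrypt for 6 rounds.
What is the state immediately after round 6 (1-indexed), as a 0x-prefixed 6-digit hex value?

0x0AB811

s_0 = plaintext = 0x1135A9
s_1 = Round(s_0, k_0) = 0x91EA9F
s_2 = Round(s_1, k_1) = 0xCF9822
s_3 = Round(s_2, k_2) = 0xB93D95
s_4 = Round(s_3, k_3) = 0x439BF6
s_5 = Round(s_4, k_4) = 0xA0CAE0
s_6 = Round(s_5, k_5) = 0x0AB811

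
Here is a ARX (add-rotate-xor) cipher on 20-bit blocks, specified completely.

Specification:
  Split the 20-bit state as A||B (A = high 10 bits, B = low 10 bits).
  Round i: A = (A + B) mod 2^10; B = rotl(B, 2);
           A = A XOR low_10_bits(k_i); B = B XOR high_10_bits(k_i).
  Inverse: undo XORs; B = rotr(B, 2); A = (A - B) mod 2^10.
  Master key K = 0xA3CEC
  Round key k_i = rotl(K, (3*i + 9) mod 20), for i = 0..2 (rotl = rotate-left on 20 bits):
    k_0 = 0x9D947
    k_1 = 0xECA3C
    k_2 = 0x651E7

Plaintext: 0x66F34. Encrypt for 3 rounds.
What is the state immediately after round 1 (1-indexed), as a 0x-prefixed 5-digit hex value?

s_0 = plaintext = 0x66F34
s_1 = Round(s_0, k_0) = 0x622A5
s_2 = Round(s_1, k_1) = 0x84524
s_3 = Round(s_2, k_2) = 0xB4905

0x622A5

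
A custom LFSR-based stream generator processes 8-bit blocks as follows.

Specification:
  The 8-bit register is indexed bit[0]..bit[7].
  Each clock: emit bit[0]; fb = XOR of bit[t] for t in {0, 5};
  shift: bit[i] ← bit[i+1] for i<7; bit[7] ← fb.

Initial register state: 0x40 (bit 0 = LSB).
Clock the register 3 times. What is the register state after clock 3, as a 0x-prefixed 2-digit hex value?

reg_0 = 0x40
clock 1: out=0, reg = 0x20
clock 2: out=0, reg = 0x90
clock 3: out=0, reg = 0x48

0x48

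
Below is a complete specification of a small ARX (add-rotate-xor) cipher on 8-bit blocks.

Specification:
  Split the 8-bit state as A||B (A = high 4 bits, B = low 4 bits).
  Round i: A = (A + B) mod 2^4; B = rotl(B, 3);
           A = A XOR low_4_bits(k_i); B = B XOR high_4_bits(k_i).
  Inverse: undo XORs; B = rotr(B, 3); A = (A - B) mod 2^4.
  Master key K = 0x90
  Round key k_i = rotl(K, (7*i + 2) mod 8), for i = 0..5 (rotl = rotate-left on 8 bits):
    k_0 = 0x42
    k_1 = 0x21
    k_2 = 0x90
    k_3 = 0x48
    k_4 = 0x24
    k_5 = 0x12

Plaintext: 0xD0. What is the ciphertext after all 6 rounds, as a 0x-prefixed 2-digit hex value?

0x72

s_0 = plaintext = 0xD0
s_1 = Round(s_0, k_0) = 0xF4
s_2 = Round(s_1, k_1) = 0x20
s_3 = Round(s_2, k_2) = 0x29
s_4 = Round(s_3, k_3) = 0x38
s_5 = Round(s_4, k_4) = 0xF6
s_6 = Round(s_5, k_5) = 0x72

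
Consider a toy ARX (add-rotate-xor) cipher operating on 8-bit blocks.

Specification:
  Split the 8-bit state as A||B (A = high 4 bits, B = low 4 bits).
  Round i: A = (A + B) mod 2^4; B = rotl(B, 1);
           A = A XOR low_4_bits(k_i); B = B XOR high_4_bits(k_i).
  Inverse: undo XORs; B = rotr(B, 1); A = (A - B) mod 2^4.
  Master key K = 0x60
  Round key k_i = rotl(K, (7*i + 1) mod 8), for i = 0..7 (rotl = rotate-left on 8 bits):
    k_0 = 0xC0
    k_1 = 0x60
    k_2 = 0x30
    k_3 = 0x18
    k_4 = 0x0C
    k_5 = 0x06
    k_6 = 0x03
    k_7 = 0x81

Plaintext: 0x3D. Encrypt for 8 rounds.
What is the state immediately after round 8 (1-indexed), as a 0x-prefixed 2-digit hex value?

0x7D

s_0 = plaintext = 0x3D
s_1 = Round(s_0, k_0) = 0x07
s_2 = Round(s_1, k_1) = 0x78
s_3 = Round(s_2, k_2) = 0xF2
s_4 = Round(s_3, k_3) = 0x95
s_5 = Round(s_4, k_4) = 0x2A
s_6 = Round(s_5, k_5) = 0xA5
s_7 = Round(s_6, k_6) = 0xCA
s_8 = Round(s_7, k_7) = 0x7D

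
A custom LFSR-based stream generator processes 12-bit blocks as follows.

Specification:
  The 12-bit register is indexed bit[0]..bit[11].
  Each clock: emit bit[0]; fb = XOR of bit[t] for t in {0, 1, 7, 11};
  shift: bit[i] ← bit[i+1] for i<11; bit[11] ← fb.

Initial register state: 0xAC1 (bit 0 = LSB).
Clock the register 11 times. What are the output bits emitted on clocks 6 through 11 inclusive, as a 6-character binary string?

reg_0 = 0xAC1
clock 1: out=1, reg = 0xD60
clock 2: out=0, reg = 0xEB0
clock 3: out=0, reg = 0x758
clock 4: out=0, reg = 0x3AC
clock 5: out=0, reg = 0x9D6
clock 6: out=0, reg = 0xCEB
clock 7: out=1, reg = 0x675
clock 8: out=1, reg = 0xB3A
clock 9: out=0, reg = 0x59D
clock 10: out=1, reg = 0x2CE
clock 11: out=0, reg = 0x167

011010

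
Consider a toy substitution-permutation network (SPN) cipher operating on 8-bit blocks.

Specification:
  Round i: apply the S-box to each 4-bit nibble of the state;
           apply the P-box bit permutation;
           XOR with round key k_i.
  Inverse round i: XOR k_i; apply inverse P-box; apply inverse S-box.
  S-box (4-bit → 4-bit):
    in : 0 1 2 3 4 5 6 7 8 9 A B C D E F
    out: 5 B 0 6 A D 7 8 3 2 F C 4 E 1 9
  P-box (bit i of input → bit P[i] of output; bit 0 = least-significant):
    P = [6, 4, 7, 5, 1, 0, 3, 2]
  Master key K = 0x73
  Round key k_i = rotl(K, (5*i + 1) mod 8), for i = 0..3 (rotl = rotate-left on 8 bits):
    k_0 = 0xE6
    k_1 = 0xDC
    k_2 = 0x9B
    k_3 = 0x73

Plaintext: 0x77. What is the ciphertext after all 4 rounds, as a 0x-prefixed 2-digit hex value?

s_0 = plaintext = 0x77
s_1 = Round(s_0, k_0) = 0xC2
s_2 = Round(s_1, k_1) = 0xD4
s_3 = Round(s_2, k_2) = 0xA6
s_4 = Round(s_3, k_3) = 0xAC

0xAC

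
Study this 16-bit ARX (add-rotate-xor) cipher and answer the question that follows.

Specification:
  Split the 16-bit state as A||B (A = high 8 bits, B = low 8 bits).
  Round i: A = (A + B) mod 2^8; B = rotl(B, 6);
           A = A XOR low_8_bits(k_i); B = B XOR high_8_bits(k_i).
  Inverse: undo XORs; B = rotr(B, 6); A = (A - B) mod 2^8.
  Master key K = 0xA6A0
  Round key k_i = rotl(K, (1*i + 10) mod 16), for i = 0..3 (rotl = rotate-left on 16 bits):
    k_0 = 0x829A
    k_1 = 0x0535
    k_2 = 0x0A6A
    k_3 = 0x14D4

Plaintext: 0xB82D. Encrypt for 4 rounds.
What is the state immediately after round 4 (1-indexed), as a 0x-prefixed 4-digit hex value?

s_0 = plaintext = 0xB82D
s_1 = Round(s_0, k_0) = 0x7FC9
s_2 = Round(s_1, k_1) = 0x7D77
s_3 = Round(s_2, k_2) = 0x9ED7
s_4 = Round(s_3, k_3) = 0xA1E1

0xA1E1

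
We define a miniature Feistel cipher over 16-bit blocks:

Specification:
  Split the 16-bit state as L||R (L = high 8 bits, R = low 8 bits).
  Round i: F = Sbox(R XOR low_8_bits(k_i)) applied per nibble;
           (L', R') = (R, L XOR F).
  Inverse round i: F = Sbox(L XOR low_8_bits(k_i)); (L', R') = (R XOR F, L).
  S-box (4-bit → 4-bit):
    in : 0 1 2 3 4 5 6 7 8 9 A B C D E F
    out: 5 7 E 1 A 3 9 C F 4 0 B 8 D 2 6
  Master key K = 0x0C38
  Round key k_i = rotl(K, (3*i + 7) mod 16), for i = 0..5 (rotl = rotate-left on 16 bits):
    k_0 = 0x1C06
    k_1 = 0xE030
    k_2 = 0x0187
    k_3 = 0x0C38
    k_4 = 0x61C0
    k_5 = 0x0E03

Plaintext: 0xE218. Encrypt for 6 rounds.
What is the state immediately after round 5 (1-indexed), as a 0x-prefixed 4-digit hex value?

0x32BE

s_0 = plaintext = 0xE218
s_1 = Round(s_0, k_0) = 0x1890
s_2 = Round(s_1, k_1) = 0x901D
s_3 = Round(s_2, k_2) = 0x1DD0
s_4 = Round(s_3, k_3) = 0xD032
s_5 = Round(s_4, k_4) = 0x32BE
s_6 = Round(s_5, k_5) = 0xBE8F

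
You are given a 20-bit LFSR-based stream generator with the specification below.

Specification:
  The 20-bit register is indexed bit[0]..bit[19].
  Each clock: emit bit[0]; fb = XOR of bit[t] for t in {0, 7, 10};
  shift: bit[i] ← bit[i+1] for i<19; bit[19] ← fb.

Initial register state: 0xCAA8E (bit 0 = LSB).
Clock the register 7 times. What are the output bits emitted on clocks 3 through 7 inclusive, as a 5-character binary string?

11000

reg_0 = 0xCAA8E
clock 1: out=0, reg = 0xE5547
clock 2: out=1, reg = 0x72AA3
clock 3: out=1, reg = 0x39551
clock 4: out=1, reg = 0x1CAA8
clock 5: out=0, reg = 0x8E554
clock 6: out=0, reg = 0xC72AA
clock 7: out=0, reg = 0xE3955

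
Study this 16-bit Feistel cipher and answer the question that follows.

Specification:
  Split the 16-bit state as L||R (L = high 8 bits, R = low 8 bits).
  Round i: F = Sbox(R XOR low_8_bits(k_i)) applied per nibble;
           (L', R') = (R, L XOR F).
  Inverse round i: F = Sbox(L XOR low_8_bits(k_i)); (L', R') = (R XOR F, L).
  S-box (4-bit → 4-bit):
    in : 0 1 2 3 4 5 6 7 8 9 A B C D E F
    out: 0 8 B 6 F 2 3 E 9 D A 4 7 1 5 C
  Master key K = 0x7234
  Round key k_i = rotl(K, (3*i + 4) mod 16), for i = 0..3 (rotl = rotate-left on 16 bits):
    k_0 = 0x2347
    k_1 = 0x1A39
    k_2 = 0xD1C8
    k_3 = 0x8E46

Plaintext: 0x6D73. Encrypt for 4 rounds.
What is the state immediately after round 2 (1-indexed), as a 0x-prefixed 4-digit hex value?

s_0 = plaintext = 0x6D73
s_1 = Round(s_0, k_0) = 0x7302
s_2 = Round(s_1, k_1) = 0x0217
s_3 = Round(s_2, k_2) = 0x171E
s_4 = Round(s_3, k_3) = 0x1E3E

0x0217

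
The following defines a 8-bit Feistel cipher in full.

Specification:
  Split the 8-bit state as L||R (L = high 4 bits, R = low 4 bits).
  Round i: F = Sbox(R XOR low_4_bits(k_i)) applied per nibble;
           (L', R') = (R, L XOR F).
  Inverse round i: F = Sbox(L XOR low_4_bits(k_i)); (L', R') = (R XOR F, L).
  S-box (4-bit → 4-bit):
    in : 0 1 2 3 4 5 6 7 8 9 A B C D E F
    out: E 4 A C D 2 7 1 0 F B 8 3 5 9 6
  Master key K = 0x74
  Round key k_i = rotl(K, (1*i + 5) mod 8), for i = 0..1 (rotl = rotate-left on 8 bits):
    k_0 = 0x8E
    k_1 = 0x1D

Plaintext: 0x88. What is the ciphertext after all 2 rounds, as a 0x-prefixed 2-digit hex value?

0xF2

s_0 = plaintext = 0x88
s_1 = Round(s_0, k_0) = 0x8F
s_2 = Round(s_1, k_1) = 0xF2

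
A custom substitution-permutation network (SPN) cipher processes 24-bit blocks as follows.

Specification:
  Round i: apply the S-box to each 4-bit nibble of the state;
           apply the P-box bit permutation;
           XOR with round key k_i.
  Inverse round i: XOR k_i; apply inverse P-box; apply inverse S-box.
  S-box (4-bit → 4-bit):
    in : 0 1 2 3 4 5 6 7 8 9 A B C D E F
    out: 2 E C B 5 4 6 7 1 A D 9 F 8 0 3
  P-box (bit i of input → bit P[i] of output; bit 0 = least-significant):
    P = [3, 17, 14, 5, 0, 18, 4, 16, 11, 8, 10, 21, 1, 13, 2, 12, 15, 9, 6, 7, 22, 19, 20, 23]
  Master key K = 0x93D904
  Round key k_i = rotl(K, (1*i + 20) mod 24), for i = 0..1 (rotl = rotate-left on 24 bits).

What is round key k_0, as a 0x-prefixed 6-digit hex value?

0x493D90

K = 0x93D904
k_0 = rotl(K, (1*0+20) mod 24) = rotl(K, 20) = 0x493D90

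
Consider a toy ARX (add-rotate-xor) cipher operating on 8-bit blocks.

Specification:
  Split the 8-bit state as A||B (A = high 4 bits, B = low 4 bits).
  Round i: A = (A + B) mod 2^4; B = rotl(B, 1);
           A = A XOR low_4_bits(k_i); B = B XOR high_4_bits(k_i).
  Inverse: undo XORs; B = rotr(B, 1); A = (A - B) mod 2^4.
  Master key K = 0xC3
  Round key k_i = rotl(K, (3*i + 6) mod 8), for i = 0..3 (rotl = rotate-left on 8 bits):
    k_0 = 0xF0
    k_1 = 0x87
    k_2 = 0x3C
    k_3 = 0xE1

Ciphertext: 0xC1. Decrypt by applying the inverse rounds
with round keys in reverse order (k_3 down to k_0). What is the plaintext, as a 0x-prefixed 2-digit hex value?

0x04

s_0 = ciphertext = 0xC1
s_1 = InvRound(s_0, k_3) = 0xEF
s_2 = InvRound(s_1, k_2) = 0xC6
s_3 = InvRound(s_2, k_1) = 0x47
s_4 = InvRound(s_3, k_0) = 0x04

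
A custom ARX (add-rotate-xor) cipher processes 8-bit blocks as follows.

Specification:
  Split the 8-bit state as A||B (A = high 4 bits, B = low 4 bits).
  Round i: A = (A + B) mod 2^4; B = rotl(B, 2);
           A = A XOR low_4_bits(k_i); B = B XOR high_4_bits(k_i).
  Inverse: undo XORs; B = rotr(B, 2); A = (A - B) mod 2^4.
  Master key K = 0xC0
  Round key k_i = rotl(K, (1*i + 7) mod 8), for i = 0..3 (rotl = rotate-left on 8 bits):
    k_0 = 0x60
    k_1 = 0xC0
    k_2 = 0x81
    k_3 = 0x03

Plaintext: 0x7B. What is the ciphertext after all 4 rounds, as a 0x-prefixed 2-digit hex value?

s_0 = plaintext = 0x7B
s_1 = Round(s_0, k_0) = 0x28
s_2 = Round(s_1, k_1) = 0xAE
s_3 = Round(s_2, k_2) = 0x93
s_4 = Round(s_3, k_3) = 0xFC

0xFC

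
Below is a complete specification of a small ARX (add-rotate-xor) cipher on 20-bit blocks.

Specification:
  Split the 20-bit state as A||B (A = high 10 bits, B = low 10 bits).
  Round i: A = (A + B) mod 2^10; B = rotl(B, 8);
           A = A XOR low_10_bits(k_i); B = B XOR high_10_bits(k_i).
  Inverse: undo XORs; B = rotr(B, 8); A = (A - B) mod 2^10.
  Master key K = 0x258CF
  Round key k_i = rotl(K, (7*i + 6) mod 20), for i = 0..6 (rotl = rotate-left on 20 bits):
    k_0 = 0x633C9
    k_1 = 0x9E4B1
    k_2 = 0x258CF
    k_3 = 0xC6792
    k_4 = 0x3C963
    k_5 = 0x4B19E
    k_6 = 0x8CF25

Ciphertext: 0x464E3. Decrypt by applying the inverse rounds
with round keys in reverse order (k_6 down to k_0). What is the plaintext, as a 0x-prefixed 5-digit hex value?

s_0 = ciphertext = 0x464E3
s_1 = InvRound(s_0, k_6) = 0xBEB42
s_2 = InvRound(s_1, k_5) = 0x6A9BA
s_3 = InvRound(s_2, k_4) = 0xEA121
s_4 = InvRound(s_3, k_3) = 0xD60E2
s_5 = InvRound(s_4, k_2) = 0x71DD0
s_6 = InvRound(s_5, k_1) = 0xB3EA7
s_7 = InvRound(s_6, k_0) = 0x15CAF

0x15CAF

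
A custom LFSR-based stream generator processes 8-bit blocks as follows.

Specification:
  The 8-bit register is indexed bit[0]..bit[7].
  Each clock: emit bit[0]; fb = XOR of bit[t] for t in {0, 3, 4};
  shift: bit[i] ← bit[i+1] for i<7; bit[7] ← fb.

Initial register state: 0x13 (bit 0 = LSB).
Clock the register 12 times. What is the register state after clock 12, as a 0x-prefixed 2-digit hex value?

reg_0 = 0x13
clock 1: out=1, reg = 0x09
clock 2: out=1, reg = 0x04
clock 3: out=0, reg = 0x02
clock 4: out=0, reg = 0x01
clock 5: out=1, reg = 0x80
clock 6: out=0, reg = 0x40
clock 7: out=0, reg = 0x20
clock 8: out=0, reg = 0x10
clock 9: out=0, reg = 0x88
clock 10: out=0, reg = 0xC4
clock 11: out=0, reg = 0x62
clock 12: out=0, reg = 0x31

0x31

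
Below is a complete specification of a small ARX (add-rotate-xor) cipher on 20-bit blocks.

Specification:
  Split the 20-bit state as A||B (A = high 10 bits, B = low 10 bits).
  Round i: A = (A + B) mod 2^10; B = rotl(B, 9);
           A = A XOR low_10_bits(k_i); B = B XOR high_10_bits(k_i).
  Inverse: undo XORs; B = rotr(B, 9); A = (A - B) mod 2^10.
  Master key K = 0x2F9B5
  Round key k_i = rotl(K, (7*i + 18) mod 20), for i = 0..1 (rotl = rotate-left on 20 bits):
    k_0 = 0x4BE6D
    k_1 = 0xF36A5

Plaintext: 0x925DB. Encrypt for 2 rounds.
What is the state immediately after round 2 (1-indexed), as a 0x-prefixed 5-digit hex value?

0x2BA2C

s_0 = plaintext = 0x925DB
s_1 = Round(s_0, k_0) = 0x927C2
s_2 = Round(s_1, k_1) = 0x2BA2C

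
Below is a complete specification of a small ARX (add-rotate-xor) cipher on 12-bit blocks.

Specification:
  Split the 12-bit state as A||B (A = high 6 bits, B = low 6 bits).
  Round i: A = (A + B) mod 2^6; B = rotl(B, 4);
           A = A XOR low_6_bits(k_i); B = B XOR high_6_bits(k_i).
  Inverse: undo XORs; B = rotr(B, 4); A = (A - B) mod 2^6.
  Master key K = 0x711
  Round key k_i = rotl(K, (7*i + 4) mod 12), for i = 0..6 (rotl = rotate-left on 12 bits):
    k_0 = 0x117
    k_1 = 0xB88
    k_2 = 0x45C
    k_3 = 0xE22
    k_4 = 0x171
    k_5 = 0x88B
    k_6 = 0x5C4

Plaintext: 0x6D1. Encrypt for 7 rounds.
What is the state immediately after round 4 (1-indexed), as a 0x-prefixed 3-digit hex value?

s_0 = plaintext = 0x6D1
s_1 = Round(s_0, k_0) = 0xED0
s_2 = Round(s_1, k_1) = 0x0EA
s_3 = Round(s_2, k_2) = 0xC7B
s_4 = Round(s_3, k_3) = 0x386
s_5 = Round(s_4, k_4) = 0x964
s_6 = Round(s_5, k_5) = 0x0AB
s_7 = Round(s_6, k_6) = 0xA6D

0x386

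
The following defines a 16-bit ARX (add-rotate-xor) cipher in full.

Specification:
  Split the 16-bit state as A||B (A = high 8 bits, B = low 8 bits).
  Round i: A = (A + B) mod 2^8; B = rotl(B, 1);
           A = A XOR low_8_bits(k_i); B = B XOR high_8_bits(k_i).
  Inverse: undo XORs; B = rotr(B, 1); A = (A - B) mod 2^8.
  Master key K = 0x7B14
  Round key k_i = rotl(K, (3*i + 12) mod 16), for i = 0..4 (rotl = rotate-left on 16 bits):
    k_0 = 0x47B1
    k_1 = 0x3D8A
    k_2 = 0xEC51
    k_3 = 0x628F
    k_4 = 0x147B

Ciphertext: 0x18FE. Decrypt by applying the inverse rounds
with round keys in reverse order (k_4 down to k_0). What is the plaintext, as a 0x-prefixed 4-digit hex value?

0xA600

s_0 = ciphertext = 0x18FE
s_1 = InvRound(s_0, k_4) = 0xEE75
s_2 = InvRound(s_1, k_3) = 0xD68B
s_3 = InvRound(s_2, k_2) = 0xD4B3
s_4 = InvRound(s_3, k_1) = 0x1747
s_5 = InvRound(s_4, k_0) = 0xA600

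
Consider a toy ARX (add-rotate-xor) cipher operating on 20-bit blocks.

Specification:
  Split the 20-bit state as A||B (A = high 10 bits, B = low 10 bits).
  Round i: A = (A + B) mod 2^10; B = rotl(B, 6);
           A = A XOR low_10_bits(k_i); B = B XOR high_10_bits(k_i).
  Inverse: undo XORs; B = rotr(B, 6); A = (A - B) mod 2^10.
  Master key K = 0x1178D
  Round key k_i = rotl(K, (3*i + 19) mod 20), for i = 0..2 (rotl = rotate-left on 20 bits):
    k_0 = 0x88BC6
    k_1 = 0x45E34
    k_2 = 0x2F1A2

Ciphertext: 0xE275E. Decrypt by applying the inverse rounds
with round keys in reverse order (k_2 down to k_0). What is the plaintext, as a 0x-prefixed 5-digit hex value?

0xC52E6

s_0 = ciphertext = 0xE275E
s_1 = InvRound(s_0, k_2) = 0xFF22F
s_2 = InvRound(s_1, k_1) = 0x8F38C
s_3 = InvRound(s_2, k_0) = 0xC52E6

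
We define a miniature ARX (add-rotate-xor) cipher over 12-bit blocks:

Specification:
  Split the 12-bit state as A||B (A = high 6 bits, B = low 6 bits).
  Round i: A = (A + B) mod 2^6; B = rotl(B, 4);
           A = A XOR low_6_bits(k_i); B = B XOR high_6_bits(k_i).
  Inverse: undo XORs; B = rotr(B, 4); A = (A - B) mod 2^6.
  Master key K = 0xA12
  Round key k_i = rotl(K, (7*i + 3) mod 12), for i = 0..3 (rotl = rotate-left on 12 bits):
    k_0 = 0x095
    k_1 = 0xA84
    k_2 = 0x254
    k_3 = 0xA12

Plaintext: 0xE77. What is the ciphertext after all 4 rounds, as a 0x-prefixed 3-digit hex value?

0xBEF

s_0 = plaintext = 0xE77
s_1 = Round(s_0, k_0) = 0x97F
s_2 = Round(s_1, k_1) = 0x815
s_3 = Round(s_2, k_2) = 0x85C
s_4 = Round(s_3, k_3) = 0xBEF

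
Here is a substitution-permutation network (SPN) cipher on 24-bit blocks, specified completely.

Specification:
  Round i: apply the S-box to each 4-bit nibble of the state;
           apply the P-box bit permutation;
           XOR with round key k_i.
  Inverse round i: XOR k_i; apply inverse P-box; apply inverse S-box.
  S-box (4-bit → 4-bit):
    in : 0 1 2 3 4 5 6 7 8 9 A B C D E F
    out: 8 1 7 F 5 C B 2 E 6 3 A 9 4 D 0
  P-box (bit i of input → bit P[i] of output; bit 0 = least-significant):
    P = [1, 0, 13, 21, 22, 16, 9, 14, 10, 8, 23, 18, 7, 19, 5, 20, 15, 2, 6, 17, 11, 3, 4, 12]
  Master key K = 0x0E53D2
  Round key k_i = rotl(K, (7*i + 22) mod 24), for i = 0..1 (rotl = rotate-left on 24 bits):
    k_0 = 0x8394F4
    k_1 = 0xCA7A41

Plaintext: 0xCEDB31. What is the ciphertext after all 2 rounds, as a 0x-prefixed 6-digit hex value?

0xEBE0A2

s_0 = plaintext = 0xCEDB31
s_1 = Round(s_0, k_0) = 0xC44F96
s_2 = Round(s_1, k_1) = 0xEBE0A2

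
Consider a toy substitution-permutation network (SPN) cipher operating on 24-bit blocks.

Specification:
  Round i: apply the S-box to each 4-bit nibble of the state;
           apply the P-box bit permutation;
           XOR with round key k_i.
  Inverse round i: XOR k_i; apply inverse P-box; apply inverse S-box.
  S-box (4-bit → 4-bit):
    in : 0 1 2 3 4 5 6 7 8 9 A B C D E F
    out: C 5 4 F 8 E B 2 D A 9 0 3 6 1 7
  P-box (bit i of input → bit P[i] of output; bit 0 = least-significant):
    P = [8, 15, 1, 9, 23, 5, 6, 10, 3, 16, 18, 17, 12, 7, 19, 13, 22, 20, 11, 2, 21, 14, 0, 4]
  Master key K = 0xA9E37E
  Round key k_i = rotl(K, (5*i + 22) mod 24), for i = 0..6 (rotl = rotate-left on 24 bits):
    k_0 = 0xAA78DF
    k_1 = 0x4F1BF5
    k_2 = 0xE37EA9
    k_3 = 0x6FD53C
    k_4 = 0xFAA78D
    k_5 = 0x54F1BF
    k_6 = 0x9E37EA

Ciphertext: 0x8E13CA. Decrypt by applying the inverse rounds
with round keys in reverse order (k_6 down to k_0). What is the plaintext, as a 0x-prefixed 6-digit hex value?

s_0 = ciphertext = 0x8E13CA
s_1 = InvRound(s_0, k_6) = 0xB74B9B
s_2 = InvRound(s_1, k_5) = 0xE8A9C9
s_3 = InvRound(s_2, k_4) = 0xB5B404
s_4 = InvRound(s_3, k_3) = 0x9C0ACE
s_5 = InvRound(s_4, k_2) = 0xF68552
s_6 = InvRound(s_5, k_1) = 0x15F765
s_7 = InvRound(s_6, k_0) = 0xADD363

0xADD363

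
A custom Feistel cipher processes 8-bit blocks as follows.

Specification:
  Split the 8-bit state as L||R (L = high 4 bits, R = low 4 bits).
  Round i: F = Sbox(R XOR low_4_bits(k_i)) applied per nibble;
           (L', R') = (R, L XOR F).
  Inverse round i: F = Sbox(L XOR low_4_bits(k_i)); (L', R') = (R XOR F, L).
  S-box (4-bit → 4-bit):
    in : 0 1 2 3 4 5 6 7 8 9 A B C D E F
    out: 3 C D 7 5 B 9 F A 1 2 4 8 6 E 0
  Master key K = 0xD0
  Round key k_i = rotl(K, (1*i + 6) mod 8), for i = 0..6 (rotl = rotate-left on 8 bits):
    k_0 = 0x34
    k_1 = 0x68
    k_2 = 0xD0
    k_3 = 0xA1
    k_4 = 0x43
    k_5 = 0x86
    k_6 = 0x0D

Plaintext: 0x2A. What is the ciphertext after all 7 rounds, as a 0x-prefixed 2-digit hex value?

0x30

s_0 = plaintext = 0x2A
s_1 = Round(s_0, k_0) = 0xAC
s_2 = Round(s_1, k_1) = 0xCF
s_3 = Round(s_2, k_2) = 0xFC
s_4 = Round(s_3, k_3) = 0xC9
s_5 = Round(s_4, k_4) = 0x9E
s_6 = Round(s_5, k_5) = 0xE3
s_7 = Round(s_6, k_6) = 0x30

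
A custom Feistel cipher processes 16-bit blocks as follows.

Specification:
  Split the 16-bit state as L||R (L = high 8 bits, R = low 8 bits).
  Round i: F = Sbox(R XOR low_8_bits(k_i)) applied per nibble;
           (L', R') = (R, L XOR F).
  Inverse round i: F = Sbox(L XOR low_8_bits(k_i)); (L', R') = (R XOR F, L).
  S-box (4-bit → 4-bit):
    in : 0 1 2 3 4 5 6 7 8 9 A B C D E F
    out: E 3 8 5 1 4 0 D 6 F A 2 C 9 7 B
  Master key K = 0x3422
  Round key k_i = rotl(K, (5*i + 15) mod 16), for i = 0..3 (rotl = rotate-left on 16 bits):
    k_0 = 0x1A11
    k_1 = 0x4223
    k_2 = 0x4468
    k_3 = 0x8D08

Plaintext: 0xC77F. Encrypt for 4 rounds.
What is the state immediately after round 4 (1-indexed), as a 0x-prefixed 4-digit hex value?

0xC8C4

s_0 = plaintext = 0xC77F
s_1 = Round(s_0, k_0) = 0x7FC0
s_2 = Round(s_1, k_1) = 0xC00A
s_3 = Round(s_2, k_2) = 0x0AC8
s_4 = Round(s_3, k_3) = 0xC8C4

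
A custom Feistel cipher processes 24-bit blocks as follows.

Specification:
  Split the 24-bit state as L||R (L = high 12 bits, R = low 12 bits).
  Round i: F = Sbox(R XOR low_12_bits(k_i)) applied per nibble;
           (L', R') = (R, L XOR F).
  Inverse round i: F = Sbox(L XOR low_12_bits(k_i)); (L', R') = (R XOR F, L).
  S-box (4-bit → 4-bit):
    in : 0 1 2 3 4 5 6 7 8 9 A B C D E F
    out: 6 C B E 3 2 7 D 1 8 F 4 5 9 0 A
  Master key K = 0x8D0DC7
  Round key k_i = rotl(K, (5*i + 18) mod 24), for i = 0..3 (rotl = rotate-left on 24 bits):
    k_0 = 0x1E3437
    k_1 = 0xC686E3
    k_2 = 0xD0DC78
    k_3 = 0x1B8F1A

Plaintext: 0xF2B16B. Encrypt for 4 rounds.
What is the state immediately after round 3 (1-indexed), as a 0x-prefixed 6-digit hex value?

s_0 = plaintext = 0xF2B16B
s_1 = Round(s_0, k_0) = 0x16BD0E
s_2 = Round(s_1, k_1) = 0xD0E562
s_3 = Round(s_2, k_2) = 0x5625C1
s_4 = Round(s_3, k_3) = 0x5C1AF6

0x5625C1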